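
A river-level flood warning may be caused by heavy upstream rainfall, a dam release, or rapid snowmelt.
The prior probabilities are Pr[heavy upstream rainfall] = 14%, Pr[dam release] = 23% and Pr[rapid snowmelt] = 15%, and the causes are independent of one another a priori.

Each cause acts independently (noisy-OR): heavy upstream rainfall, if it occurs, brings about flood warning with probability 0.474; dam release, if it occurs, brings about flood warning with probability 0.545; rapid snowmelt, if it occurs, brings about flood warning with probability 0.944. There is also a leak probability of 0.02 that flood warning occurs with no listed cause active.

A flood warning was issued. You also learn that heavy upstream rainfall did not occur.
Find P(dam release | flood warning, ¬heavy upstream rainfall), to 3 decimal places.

Under noisy-OR, P(flood warning | causes) = 1 − (1−0.02)·∏(1−qᵢ) over the active causes.
Numerator (weight on configurations with dam release): 0.108327 + 0.033639 = 0.141966
Denominator P(flood warning | ¬heavy upstream rainfall): 0.02·0.77·0.85 + 0.94512·0.77·0.15 + 0.5541·0.23·0.85 + 0.97503·0.23·0.15 = 0.264217
P(dam release | flood warning, ¬heavy upstream rainfall) = 0.141966/0.264217 ≈ 0.537

P(dam release | flood warning, ¬heavy upstream rainfall) ≈ 0.537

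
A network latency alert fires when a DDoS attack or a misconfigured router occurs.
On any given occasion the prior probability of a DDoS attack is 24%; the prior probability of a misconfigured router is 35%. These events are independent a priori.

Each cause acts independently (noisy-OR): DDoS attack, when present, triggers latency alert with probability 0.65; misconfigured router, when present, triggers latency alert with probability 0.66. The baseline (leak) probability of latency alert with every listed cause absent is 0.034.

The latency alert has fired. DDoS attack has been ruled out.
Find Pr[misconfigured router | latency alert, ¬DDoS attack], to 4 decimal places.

Pr[misconfigured router | latency alert, ¬DDoS attack] ≈ 0.9141

Under noisy-OR, P(latency alert | causes) = 1 − (1−0.034)·∏(1−qᵢ) over the active causes.
Sum P(latency alert|·) weighted by the priors over both values of misconfigured router:
  P(latency alert | ¬DDoS attack) = 0.034*0.65 + 0.67156*0.35
        = 0.022100 + 0.235046 = 0.257146
Configurations with misconfigured router contribute 0.235046, so
  P(misconfigured router | latency alert, ¬DDoS attack) = 0.235046 / 0.257146 ≈ 0.9141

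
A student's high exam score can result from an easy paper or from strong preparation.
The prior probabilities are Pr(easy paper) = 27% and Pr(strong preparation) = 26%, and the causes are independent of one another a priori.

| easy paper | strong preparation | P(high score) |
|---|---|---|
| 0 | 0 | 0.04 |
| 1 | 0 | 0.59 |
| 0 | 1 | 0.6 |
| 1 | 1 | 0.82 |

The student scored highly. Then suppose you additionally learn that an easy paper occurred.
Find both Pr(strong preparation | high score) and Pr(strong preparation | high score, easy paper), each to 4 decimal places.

Pr(strong preparation | high score) ≈ 0.5514; Pr(strong preparation | high score, easy paper) ≈ 0.3281

Enumerate the 4 (easy paper, strong preparation) configurations and weight by the priors:
  P(high score) = 0.04·0.73·0.74 + 0.6·0.73·0.26 + 0.59·0.27·0.74 + 0.82·0.27·0.26
        = 0.021608 + 0.113880 + 0.117882 + 0.057564 = 0.310934
Keeping only the strong preparation-present terms gives 0.171444, so
  P(strong preparation | high score) = 0.171444 / 0.310934 ≈ 0.5514

Now also conditioning on easy paper=true:
For the numerator, keep only strong preparation=true terms: 0.82*0.26 = 0.213200
Normalizer over all consistent configurations: 0.59*0.74 + 0.82*0.26 = 0.649800
Posterior = 0.213200 / 0.649800 ≈ 0.3281
This is intercausal reasoning (explaining away): once easy paper accounts for the high score, strong preparation becomes less likely.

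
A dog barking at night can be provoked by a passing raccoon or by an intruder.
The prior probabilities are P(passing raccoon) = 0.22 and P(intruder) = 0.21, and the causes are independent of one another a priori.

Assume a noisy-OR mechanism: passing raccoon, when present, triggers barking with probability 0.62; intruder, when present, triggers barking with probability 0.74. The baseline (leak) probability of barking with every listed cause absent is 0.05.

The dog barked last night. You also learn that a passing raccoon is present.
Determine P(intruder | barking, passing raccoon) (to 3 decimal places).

Under noisy-OR, P(barking | causes) = 1 − (1−0.05)·∏(1−qᵢ) over the active causes.
Sum P(barking|·) weighted by the priors over both values of intruder:
  P(barking | passing raccoon) = 0.639·0.79 + 0.90614·0.21
        = 0.504810 + 0.190289 = 0.695099
Configurations with intruder contribute 0.190289, so
  P(intruder | barking, passing raccoon) = 0.190289 / 0.695099 ≈ 0.274

P(intruder | barking, passing raccoon) ≈ 0.274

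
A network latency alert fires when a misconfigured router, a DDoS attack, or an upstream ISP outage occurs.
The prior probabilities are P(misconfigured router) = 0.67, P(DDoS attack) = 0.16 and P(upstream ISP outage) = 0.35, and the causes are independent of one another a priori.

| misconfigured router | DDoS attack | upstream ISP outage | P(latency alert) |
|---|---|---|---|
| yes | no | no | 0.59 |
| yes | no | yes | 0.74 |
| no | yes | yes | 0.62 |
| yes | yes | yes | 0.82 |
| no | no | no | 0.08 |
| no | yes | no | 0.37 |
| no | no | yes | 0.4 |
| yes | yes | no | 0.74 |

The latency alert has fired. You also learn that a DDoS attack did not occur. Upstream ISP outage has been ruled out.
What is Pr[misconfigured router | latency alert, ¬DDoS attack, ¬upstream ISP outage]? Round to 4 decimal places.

Pr[misconfigured router | latency alert, ¬DDoS attack, ¬upstream ISP outage] ≈ 0.9374

Weight on misconfigured router=true, given the evidence: 0.59*0.67 = 0.395300
Denominator P(latency alert | ¬DDoS attack, ¬upstream ISP outage): 0.08*0.33 + 0.59*0.67 = 0.421700
Posterior = 0.395300 / 0.421700 ≈ 0.9374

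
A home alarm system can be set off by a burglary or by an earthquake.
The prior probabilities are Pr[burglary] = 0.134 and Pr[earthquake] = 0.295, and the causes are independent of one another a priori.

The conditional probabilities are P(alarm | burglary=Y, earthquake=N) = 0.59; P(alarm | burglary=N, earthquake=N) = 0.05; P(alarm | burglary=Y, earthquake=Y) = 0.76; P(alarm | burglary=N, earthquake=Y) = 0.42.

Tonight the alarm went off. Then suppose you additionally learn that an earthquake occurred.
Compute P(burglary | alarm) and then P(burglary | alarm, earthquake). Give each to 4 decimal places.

Numerator (weight on configurations with burglary): 0.055737 + 0.030043 = 0.085780
The normalizing constant is 0.05×0.866×0.705 + 0.42×0.866×0.295 + 0.59×0.134×0.705 + 0.76×0.134×0.295 = 0.223604
P(burglary | alarm) = 0.085780/0.223604 ≈ 0.3836

With the extra evidence:
By total probability over both values of burglary:
  P(alarm | earthquake) = 0.42×0.866 + 0.76×0.134
        = 0.363720 + 0.101840 = 0.465560
Configurations with burglary contribute 0.101840, so
  P(burglary | alarm, earthquake) = 0.101840 / 0.465560 ≈ 0.2187

P(burglary | alarm) ≈ 0.3836; P(burglary | alarm, earthquake) ≈ 0.2187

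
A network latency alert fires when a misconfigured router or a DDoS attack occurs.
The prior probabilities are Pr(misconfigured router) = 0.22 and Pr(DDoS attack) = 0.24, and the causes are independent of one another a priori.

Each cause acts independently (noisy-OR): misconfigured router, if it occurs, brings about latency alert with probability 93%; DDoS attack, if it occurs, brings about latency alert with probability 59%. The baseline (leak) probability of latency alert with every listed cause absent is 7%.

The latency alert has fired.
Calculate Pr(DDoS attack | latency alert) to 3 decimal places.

Under noisy-OR, P(latency alert | causes) = 1 − (1−0.07)·∏(1−qᵢ) over the active causes.
By total probability over the 4 (misconfigured router, DDoS attack) configurations:
  P(latency alert) = 0.07·0.78·0.76 + 0.6187·0.78·0.24 + 0.9349·0.22·0.76 + 0.973309·0.22·0.24
        = 0.041496 + 0.115821 + 0.156315 + 0.051391 = 0.365023
Keeping only the DDoS attack-present terms gives 0.167212, so
  P(DDoS attack | latency alert) = 0.167212 / 0.365023 ≈ 0.458

Pr(DDoS attack | latency alert) ≈ 0.458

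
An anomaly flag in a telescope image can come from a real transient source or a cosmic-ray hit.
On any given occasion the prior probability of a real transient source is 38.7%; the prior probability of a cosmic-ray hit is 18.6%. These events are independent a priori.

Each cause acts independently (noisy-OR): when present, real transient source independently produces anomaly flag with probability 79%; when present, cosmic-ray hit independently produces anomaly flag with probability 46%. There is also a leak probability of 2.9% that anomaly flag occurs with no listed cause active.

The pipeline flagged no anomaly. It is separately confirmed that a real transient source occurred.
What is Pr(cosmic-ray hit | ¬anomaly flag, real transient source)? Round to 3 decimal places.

Under noisy-OR, P(anomaly flag | causes) = 1 − (1−0.029)·∏(1−qᵢ) over the active causes.
Enumerate both values of cosmic-ray hit and weight by the priors:
  P(¬anomaly flag | real transient source) = 0.20391*0.814 + 0.110111*0.186
        = 0.165983 + 0.020481 = 0.186464
The terms with cosmic-ray hit present sum to 0.020481, so
  P(cosmic-ray hit | ¬anomaly flag, real transient source) = 0.020481 / 0.186464 ≈ 0.110

Pr(cosmic-ray hit | ¬anomaly flag, real transient source) ≈ 0.110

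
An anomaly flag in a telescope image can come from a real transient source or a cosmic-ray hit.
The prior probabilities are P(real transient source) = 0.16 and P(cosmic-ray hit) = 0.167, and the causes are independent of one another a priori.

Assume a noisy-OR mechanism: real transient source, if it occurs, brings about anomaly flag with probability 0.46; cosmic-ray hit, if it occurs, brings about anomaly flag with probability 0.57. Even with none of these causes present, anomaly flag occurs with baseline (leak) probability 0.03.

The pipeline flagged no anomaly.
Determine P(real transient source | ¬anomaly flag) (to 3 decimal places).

P(real transient source | ¬anomaly flag) ≈ 0.093

Under noisy-OR, P(anomaly flag | causes) = 1 − (1−0.03)·∏(1−qᵢ) over the active causes.
Numerator (weight on configurations with real transient source): 0.069812 + 0.006018 = 0.075830
The normalizing constant is 0.97*0.84*0.833 + 0.4171*0.84*0.167 + 0.5238*0.16*0.833 + 0.225234*0.16*0.167 = 0.813069
P(real transient source | ¬anomaly flag) = 0.075830/0.813069 ≈ 0.093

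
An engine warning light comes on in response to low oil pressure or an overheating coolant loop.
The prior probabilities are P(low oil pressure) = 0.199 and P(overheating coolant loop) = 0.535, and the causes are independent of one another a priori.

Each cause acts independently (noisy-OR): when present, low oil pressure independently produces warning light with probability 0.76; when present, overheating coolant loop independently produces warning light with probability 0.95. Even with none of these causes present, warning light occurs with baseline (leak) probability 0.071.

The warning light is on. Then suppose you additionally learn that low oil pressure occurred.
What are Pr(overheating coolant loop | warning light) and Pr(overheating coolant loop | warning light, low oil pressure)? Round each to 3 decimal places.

Under noisy-OR, P(warning light | causes) = 1 − (1−0.071)·∏(1−qᵢ) over the active causes.
Weight on overheating coolant loop=true, given the evidence: 0.408630 + 0.105278 = 0.513908
Normalizer over all consistent configurations: 0.071·0.801·0.465 + 0.95355·0.801·0.535 + 0.77704·0.199·0.465 + 0.988852·0.199·0.535 = 0.612256
Posterior = 0.513908 / 0.612256 ≈ 0.839

Now condition on the additional information:
Weight on overheating coolant loop=true, given the evidence: 0.988852*0.535 = 0.529036
The normalizing constant is 0.77704*0.465 + 0.988852*0.535 = 0.890360
Posterior = 0.529036 / 0.890360 ≈ 0.594
The drop from 0.839 to 0.594 is the explaining-away (discounting) effect.

Pr(overheating coolant loop | warning light) ≈ 0.839; Pr(overheating coolant loop | warning light, low oil pressure) ≈ 0.594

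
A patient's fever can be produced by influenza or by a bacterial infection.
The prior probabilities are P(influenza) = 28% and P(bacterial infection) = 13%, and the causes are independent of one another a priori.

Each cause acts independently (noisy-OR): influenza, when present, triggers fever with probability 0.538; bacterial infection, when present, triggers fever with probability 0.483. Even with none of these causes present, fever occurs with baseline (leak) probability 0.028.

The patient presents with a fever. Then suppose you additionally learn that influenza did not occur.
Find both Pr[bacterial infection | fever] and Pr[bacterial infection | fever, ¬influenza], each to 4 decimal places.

Pr[bacterial infection | fever] ≈ 0.3293; Pr[bacterial infection | fever, ¬influenza] ≈ 0.7264

Under noisy-OR, P(fever | causes) = 1 − (1−0.028)·∏(1−qᵢ) over the active causes.
For the numerator, keep only bacterial infection=true terms: 0.046564 + 0.027949 = 0.074513
Normalizer over all consistent configurations: 0.028×0.72×0.87 + 0.497476×0.72×0.13 + 0.550936×0.28×0.87 + 0.767834×0.28×0.13 = 0.226260
Posterior = 0.074513 / 0.226260 ≈ 0.3293

Now also conditioning on influenza≠true:
For the numerator, keep only bacterial infection=true terms: 0.497476·0.13 = 0.064672
Denominator P(fever | ¬influenza): 0.028·0.87 + 0.497476·0.13 = 0.089032
P(bacterial infection | fever, ¬influenza) = 0.064672/0.089032 ≈ 0.7264
With influenza excluded, bacterial infection must carry more of the explanatory weight for the fever.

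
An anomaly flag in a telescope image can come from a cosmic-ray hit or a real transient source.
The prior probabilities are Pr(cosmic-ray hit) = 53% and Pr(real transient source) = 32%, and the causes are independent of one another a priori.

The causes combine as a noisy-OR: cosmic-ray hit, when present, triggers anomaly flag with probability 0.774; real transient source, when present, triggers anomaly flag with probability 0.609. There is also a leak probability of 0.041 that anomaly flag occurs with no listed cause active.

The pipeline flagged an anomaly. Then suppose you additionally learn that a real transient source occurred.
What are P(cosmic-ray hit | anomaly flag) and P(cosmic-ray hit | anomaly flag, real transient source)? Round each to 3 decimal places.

P(cosmic-ray hit | anomaly flag) ≈ 0.803; P(cosmic-ray hit | anomaly flag, real transient source) ≈ 0.623

Under noisy-OR, P(anomaly flag | causes) = 1 − (1−0.041)·∏(1−qᵢ) over the active causes.
Sum P(anomaly flag|·) weighted by the priors over the 4 (cosmic-ray hit, real transient source) configurations:
  P(anomaly flag) = 0.041×0.47×0.68 + 0.625031×0.47×0.32 + 0.783266×0.53×0.68 + 0.915257×0.53×0.32
        = 0.013104 + 0.094005 + 0.282289 + 0.155228 = 0.544626
Keeping only the cosmic-ray hit-present terms gives 0.437517, so
  P(cosmic-ray hit | anomaly flag) = 0.437517 / 0.544626 ≈ 0.803

With the extra evidence:
By total probability over both values of cosmic-ray hit:
  P(anomaly flag | real transient source) = 0.625031*0.47 + 0.915257*0.53
        = 0.293765 + 0.485086 = 0.778851
Configurations with cosmic-ray hit contribute 0.485086, so
  P(cosmic-ray hit | anomaly flag, real transient source) = 0.485086 / 0.778851 ≈ 0.623
This is intercausal reasoning (explaining away): once real transient source accounts for the anomaly flag, cosmic-ray hit becomes less likely.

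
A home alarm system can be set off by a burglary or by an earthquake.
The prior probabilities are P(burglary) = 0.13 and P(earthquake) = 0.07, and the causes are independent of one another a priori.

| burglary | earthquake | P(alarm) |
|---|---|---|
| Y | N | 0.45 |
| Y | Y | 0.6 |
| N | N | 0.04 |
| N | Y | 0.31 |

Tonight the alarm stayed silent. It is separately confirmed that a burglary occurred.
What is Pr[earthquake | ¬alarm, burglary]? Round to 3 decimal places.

Pr[earthquake | ¬alarm, burglary] ≈ 0.052

Enumerate both values of earthquake and weight by the priors:
  P(¬alarm | burglary) = 0.55×0.93 + 0.4×0.07
        = 0.511500 + 0.028000 = 0.539500
Keeping only the earthquake-present terms gives 0.028000, so
  P(earthquake | ¬alarm, burglary) = 0.028000 / 0.539500 ≈ 0.052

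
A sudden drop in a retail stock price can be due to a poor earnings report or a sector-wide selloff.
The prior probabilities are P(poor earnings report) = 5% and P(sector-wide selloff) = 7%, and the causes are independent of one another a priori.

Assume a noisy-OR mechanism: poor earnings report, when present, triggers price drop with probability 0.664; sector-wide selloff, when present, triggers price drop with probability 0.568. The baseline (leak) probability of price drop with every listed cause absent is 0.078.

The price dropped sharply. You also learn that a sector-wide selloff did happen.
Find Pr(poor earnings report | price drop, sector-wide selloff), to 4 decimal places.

Under noisy-OR, P(price drop | causes) = 1 − (1−0.078)·∏(1−qᵢ) over the active causes.
Weight on poor earnings report=true, given the evidence: 0.86617×0.05 = 0.043308
The normalizing constant is 0.601696×0.95 + 0.86617×0.05 = 0.614919
Posterior = 0.043308 / 0.614919 ≈ 0.0704

Pr(poor earnings report | price drop, sector-wide selloff) ≈ 0.0704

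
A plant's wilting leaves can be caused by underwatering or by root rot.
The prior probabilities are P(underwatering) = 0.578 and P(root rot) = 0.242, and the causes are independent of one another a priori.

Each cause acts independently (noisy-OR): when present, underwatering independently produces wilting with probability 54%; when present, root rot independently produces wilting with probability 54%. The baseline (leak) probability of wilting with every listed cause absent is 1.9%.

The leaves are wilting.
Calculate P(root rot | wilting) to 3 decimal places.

Under noisy-OR, P(wilting | causes) = 1 − (1−0.019)·∏(1−qᵢ) over the active causes.
By total probability over the 4 (underwatering, root rot) configurations:
  P(wilting) = 0.019×0.422×0.758 + 0.54874×0.422×0.242 + 0.54874×0.578×0.758 + 0.79242×0.578×0.242
        = 0.006078 + 0.056040 + 0.240416 + 0.110841 = 0.413375
Keeping only the root rot-present terms gives 0.166881, so
  P(root rot | wilting) = 0.166881 / 0.413375 ≈ 0.404

P(root rot | wilting) ≈ 0.404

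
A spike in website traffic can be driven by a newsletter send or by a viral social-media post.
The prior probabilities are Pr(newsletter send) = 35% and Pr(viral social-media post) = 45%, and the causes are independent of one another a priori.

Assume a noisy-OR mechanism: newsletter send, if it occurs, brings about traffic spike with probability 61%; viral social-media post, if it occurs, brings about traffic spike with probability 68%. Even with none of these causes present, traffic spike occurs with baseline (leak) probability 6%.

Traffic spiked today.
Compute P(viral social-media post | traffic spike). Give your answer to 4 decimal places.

P(viral social-media post | traffic spike) ≈ 0.7055

Under noisy-OR, P(traffic spike | causes) = 1 − (1−0.06)·∏(1−qᵢ) over the active causes.
Sum P(traffic spike|·) weighted by the priors over the 4 (newsletter send, viral social-media post) configurations:
  P(traffic spike) = 0.06×0.65×0.55 + 0.6992×0.65×0.45 + 0.6334×0.35×0.55 + 0.882688×0.35×0.45
        = 0.021450 + 0.204516 + 0.121929 + 0.139023 = 0.486918
Configurations with viral social-media post contribute 0.343539, so
  P(viral social-media post | traffic spike) = 0.343539 / 0.486918 ≈ 0.7055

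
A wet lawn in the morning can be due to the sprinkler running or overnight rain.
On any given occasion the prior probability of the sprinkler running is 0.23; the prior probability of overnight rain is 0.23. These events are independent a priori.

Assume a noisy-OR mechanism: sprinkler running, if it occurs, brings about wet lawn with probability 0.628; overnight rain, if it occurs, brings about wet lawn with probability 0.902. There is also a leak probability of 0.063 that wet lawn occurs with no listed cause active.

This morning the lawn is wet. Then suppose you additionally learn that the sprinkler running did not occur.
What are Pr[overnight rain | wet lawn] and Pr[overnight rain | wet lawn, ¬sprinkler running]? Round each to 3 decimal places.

Under noisy-OR, P(wet lawn | causes) = 1 − (1−0.063)·∏(1−qᵢ) over the active causes.
Weight on overnight rain=true, given the evidence: 0.160838 + 0.051093 = 0.211931
The normalizing constant is 0.063×0.77×0.77 + 0.908174×0.77×0.23 + 0.651436×0.23×0.77 + 0.965841×0.23×0.23 = 0.364653
Posterior = 0.211931 / 0.364653 ≈ 0.581

With the extra evidence:
P(wet lawn | ¬sprinkler running) = 0.063*0.77 + 0.908174*0.23 = 0.048510 + 0.208880 = 0.257390
The overnight rain-present share is 0.908174*0.23 = 0.208880.
P(overnight rain | wet lawn, ¬sprinkler running) = 0.208880 / 0.257390 ≈ 0.812
Ruling out sprinkler running raises the posterior on overnight rain — the flip side of explaining away.

Pr[overnight rain | wet lawn] ≈ 0.581; Pr[overnight rain | wet lawn, ¬sprinkler running] ≈ 0.812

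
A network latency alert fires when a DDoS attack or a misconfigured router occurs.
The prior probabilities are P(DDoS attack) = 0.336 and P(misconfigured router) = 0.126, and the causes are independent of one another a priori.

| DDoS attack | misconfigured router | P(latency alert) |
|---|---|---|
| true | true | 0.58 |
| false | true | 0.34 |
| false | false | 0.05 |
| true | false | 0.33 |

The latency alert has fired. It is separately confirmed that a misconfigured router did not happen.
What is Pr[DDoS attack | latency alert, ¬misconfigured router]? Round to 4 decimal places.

Pr[DDoS attack | latency alert, ¬misconfigured router] ≈ 0.7696

P(latency alert | ¬misconfigured router) = 0.05·0.664 + 0.33·0.336 = 0.033200 + 0.110880 = 0.144080
Restricting to configurations with DDoS attack present: 0.33·0.336 = 0.110880.
P(DDoS attack | latency alert, ¬misconfigured router) = 0.110880 / 0.144080 ≈ 0.7696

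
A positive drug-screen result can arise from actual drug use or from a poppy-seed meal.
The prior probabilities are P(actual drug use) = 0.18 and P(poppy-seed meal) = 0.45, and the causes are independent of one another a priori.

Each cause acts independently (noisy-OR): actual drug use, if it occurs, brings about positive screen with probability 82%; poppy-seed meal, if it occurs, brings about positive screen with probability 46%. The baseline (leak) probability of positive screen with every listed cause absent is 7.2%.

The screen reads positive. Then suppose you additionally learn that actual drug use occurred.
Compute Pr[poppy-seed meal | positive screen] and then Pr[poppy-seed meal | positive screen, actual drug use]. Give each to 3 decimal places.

Pr[poppy-seed meal | positive screen] ≈ 0.692; Pr[poppy-seed meal | positive screen, actual drug use] ≈ 0.472

Under noisy-OR, P(positive screen | causes) = 1 − (1−0.072)·∏(1−qᵢ) over the active causes.
Numerator (weight on configurations with poppy-seed meal): 0.184087 + 0.073694 = 0.257781
Normalizer over all consistent configurations: 0.072*0.82*0.55 + 0.49888*0.82*0.45 + 0.83296*0.18*0.55 + 0.909798*0.18*0.45 = 0.372716
Posterior = 0.257781 / 0.372716 ≈ 0.692

With the extra evidence:
For the numerator, keep only poppy-seed meal=true terms: 0.909798*0.45 = 0.409409
Denominator P(positive screen | actual drug use): 0.83296*0.55 + 0.909798*0.45 = 0.867537
Posterior = 0.409409 / 0.867537 ≈ 0.472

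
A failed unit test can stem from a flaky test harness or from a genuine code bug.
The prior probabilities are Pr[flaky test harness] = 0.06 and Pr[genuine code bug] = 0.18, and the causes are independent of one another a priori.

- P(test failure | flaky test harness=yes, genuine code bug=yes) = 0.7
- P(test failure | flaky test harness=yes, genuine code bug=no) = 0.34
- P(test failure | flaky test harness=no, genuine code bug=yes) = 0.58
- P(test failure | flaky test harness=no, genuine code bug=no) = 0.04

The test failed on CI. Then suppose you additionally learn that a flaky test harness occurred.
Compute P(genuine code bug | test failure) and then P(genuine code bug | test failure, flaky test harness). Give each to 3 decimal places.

Weight on genuine code bug=true, given the evidence: 0.098136 + 0.007560 = 0.105696
Denominator P(test failure): 0.04·0.94·0.82 + 0.58·0.94·0.18 + 0.34·0.06·0.82 + 0.7·0.06·0.18 = 0.153256
P(genuine code bug | test failure) = 0.105696/0.153256 ≈ 0.690

With the extra evidence:
Weight on genuine code bug=true, given the evidence: 0.7*0.18 = 0.126000
Denominator P(test failure | flaky test harness): 0.34*0.82 + 0.7*0.18 = 0.404800
Posterior = 0.126000 / 0.404800 ≈ 0.311
This is intercausal reasoning (explaining away): once flaky test harness accounts for the test failure, genuine code bug becomes less likely.

P(genuine code bug | test failure) ≈ 0.690; P(genuine code bug | test failure, flaky test harness) ≈ 0.311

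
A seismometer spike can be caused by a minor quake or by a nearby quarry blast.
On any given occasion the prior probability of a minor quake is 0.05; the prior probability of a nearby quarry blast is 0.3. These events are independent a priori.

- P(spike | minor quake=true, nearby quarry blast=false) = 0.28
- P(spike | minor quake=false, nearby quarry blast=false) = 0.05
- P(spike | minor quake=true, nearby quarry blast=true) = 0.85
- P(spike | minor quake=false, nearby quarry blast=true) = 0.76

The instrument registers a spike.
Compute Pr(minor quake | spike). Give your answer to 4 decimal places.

P(spike) = 0.05×0.95×0.7 + 0.76×0.95×0.3 + 0.28×0.05×0.7 + 0.85×0.05×0.3 = 0.033250 + 0.216600 + 0.009800 + 0.012750 = 0.272400
Restricting to configurations with minor quake present: 0.009800 + 0.012750 = 0.022550.
P(minor quake | spike) = 0.022550 / 0.272400 ≈ 0.0828

Pr(minor quake | spike) ≈ 0.0828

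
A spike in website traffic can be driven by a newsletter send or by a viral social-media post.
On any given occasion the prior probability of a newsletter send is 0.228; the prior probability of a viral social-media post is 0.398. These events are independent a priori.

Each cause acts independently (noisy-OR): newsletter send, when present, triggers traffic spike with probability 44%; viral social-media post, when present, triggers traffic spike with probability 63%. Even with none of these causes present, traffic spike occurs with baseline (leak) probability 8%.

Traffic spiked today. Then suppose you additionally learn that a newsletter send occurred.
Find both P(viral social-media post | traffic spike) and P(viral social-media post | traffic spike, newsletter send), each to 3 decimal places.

P(viral social-media post | traffic spike) ≈ 0.727; P(viral social-media post | traffic spike, newsletter send) ≈ 0.525

Under noisy-OR, P(traffic spike | causes) = 1 − (1−0.08)·∏(1−qᵢ) over the active causes.
Weight on viral social-media post=true, given the evidence: 0.202666 + 0.073446 = 0.276112
The normalizing constant is 0.08·0.772·0.602 + 0.6596·0.772·0.398 + 0.4848·0.228·0.602 + 0.809376·0.228·0.398 = 0.379834
P(viral social-media post | traffic spike) = 0.276112/0.379834 ≈ 0.727

Now condition on the additional information:
For the numerator, keep only viral social-media post=true terms: 0.809376·0.398 = 0.322132
Normalizer over all consistent configurations: 0.4848·0.602 + 0.809376·0.398 = 0.613982
P(viral social-media post | traffic spike, newsletter send) = 0.322132/0.613982 ≈ 0.525
The drop from 0.727 to 0.525 is the explaining-away (discounting) effect.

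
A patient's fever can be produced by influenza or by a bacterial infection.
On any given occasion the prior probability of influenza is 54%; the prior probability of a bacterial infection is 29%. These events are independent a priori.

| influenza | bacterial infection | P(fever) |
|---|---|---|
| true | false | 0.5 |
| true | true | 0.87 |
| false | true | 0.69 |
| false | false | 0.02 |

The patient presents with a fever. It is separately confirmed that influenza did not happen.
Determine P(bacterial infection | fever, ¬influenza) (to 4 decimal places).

P(bacterial infection | fever, ¬influenza) ≈ 0.9337

Weight on bacterial infection=true, given the evidence: 0.69·0.29 = 0.200100
The normalizing constant is 0.02·0.71 + 0.69·0.29 = 0.214300
P(bacterial infection | fever, ¬influenza) = 0.200100/0.214300 ≈ 0.9337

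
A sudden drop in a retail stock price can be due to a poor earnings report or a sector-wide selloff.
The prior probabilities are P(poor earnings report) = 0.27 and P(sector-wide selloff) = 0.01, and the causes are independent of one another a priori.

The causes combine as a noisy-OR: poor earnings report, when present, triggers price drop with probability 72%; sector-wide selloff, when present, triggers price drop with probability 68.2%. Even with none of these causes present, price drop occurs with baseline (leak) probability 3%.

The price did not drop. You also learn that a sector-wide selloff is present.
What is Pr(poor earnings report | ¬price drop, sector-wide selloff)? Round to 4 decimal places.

Pr(poor earnings report | ¬price drop, sector-wide selloff) ≈ 0.0938

Under noisy-OR, P(price drop | causes) = 1 − (1−0.03)·∏(1−qᵢ) over the active causes.
For the numerator, keep only poor earnings report=true terms: 0.086369·0.27 = 0.023320
Normalizer over all consistent configurations: 0.30846·0.73 + 0.086369·0.27 = 0.248496
P(poor earnings report | ¬price drop, sector-wide selloff) = 0.023320/0.248496 ≈ 0.0938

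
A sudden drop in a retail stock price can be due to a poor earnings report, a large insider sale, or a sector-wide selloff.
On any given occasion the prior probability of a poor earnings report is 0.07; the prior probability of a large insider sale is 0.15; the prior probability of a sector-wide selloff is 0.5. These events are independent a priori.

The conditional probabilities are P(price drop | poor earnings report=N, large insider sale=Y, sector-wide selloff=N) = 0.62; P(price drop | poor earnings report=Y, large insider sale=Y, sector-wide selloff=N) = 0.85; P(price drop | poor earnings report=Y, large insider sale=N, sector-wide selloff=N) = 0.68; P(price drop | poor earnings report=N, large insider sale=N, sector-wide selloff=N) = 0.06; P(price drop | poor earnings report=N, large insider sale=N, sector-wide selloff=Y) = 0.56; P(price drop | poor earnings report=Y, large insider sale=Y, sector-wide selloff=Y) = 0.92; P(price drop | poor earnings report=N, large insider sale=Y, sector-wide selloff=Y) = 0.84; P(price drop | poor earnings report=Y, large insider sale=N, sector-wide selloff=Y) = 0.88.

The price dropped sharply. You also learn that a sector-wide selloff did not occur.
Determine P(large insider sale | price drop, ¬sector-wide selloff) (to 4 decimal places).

P(price drop | ¬sector-wide selloff) = 0.06·0.93·0.85 + 0.62·0.93·0.15 + 0.68·0.07·0.85 + 0.85·0.07·0.15 = 0.047430 + 0.086490 + 0.040460 + 0.008925 = 0.183305
Restricting to configurations with large insider sale present: 0.086490 + 0.008925 = 0.095415.
So P(large insider sale | price drop, ¬sector-wide selloff) = 0.095415/0.183305 ≈ 0.5205.

P(large insider sale | price drop, ¬sector-wide selloff) ≈ 0.5205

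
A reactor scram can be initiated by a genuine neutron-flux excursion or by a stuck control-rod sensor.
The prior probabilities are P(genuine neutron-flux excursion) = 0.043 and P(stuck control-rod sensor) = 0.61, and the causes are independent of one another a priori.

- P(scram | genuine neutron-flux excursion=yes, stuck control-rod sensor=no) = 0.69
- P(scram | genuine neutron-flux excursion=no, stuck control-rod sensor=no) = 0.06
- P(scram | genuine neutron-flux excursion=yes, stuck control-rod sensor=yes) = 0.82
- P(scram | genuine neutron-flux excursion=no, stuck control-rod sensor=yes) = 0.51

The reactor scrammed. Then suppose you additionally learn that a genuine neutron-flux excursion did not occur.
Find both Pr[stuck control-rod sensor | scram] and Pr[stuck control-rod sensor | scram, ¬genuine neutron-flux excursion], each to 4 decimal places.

Pr[stuck control-rod sensor | scram] ≈ 0.9038; Pr[stuck control-rod sensor | scram, ¬genuine neutron-flux excursion] ≈ 0.9300

By total probability over the 4 (genuine neutron-flux excursion, stuck control-rod sensor) configurations:
  P(scram) = 0.06*0.957*0.39 + 0.51*0.957*0.61 + 0.69*0.043*0.39 + 0.82*0.043*0.61
        = 0.022394 + 0.297723 + 0.011571 + 0.021509 = 0.353197
The terms with stuck control-rod sensor present sum to 0.319232, so
  P(stuck control-rod sensor | scram) = 0.319232 / 0.353197 ≈ 0.9038

With the extra evidence:
Weight on stuck control-rod sensor=true, given the evidence: 0.51*0.61 = 0.311100
Normalizer over all consistent configurations: 0.06*0.39 + 0.51*0.61 = 0.334500
P(stuck control-rod sensor | scram, ¬genuine neutron-flux excursion) = 0.311100/0.334500 ≈ 0.9300
With genuine neutron-flux excursion excluded, stuck control-rod sensor must carry more of the explanatory weight for the scram.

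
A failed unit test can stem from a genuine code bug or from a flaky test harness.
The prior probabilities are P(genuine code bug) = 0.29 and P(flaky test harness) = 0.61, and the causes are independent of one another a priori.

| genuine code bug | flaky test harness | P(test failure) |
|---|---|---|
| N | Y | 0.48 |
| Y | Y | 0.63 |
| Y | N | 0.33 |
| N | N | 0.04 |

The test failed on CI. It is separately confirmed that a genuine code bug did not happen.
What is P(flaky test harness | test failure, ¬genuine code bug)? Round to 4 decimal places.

P(test failure | ¬genuine code bug) = 0.04·0.39 + 0.48·0.61 = 0.015600 + 0.292800 = 0.308400
Restricting to configurations with flaky test harness present: 0.48·0.61 = 0.292800.
So P(flaky test harness | test failure, ¬genuine code bug) = 0.292800/0.308400 ≈ 0.9494.

P(flaky test harness | test failure, ¬genuine code bug) ≈ 0.9494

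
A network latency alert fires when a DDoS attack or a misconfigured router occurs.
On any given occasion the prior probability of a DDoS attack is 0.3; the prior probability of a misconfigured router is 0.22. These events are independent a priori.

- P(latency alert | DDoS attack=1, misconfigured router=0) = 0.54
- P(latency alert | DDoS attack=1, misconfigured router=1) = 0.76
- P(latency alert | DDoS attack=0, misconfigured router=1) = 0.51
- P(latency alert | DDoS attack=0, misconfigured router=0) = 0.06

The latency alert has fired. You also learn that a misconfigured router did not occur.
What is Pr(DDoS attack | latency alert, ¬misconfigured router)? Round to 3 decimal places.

Pr(DDoS attack | latency alert, ¬misconfigured router) ≈ 0.794

For the numerator, keep only DDoS attack=true terms: 0.54×0.3 = 0.162000
Normalizer over all consistent configurations: 0.06×0.7 + 0.54×0.3 = 0.204000
Posterior = 0.162000 / 0.204000 ≈ 0.794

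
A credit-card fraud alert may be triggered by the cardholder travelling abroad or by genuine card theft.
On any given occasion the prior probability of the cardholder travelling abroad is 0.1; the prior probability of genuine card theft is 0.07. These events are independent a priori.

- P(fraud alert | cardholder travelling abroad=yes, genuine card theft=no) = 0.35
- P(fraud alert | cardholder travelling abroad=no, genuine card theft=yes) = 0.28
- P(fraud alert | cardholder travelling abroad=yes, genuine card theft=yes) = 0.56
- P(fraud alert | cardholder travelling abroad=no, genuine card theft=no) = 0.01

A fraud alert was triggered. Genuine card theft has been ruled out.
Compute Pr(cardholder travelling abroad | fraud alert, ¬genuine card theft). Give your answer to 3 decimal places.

Sum P(fraud alert|·) weighted by the priors over both values of cardholder travelling abroad:
  P(fraud alert | ¬genuine card theft) = 0.01×0.9 + 0.35×0.1
        = 0.009000 + 0.035000 = 0.044000
Configurations with cardholder travelling abroad contribute 0.035000, so
  P(cardholder travelling abroad | fraud alert, ¬genuine card theft) = 0.035000 / 0.044000 ≈ 0.795

Pr(cardholder travelling abroad | fraud alert, ¬genuine card theft) ≈ 0.795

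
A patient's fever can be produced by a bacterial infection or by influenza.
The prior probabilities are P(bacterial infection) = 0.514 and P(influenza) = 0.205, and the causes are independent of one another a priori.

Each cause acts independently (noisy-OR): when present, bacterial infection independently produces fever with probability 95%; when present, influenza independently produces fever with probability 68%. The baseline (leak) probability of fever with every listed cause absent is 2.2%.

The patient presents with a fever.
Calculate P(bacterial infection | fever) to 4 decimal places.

P(bacterial infection | fever) ≈ 0.8648

Under noisy-OR, P(fever | causes) = 1 − (1−0.022)·∏(1−qᵢ) over the active causes.
Numerator (weight on configurations with bacterial infection): 0.388648 + 0.103721 = 0.492369
Denominator P(fever): 0.022·0.486·0.795 + 0.68704·0.486·0.205 + 0.9511·0.514·0.795 + 0.984352·0.514·0.205 = 0.569319
P(bacterial infection | fever) = 0.492369/0.569319 ≈ 0.8648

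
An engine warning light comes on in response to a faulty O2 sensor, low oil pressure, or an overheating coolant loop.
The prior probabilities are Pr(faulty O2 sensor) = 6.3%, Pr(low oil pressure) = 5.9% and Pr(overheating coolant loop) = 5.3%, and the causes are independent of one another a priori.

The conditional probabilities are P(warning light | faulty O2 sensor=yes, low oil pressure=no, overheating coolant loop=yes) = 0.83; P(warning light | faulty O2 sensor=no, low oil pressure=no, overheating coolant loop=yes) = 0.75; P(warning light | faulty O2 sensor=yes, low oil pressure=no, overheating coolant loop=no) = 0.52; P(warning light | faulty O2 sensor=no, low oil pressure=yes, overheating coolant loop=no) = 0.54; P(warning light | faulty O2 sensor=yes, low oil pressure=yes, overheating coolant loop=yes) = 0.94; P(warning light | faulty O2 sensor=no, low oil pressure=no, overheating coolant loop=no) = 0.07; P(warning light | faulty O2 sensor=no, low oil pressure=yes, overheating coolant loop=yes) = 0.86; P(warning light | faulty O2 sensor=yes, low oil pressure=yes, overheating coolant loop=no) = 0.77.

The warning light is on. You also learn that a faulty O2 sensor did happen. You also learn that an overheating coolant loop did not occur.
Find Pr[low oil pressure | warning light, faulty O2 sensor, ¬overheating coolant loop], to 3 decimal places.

Pr[low oil pressure | warning light, faulty O2 sensor, ¬overheating coolant loop] ≈ 0.085

By total probability over both values of low oil pressure:
  P(warning light | faulty O2 sensor, ¬overheating coolant loop) = 0.52*0.941 + 0.77*0.059
        = 0.489320 + 0.045430 = 0.534750
Keeping only the low oil pressure-present terms gives 0.045430, so
  P(low oil pressure | warning light, faulty O2 sensor, ¬overheating coolant loop) = 0.045430 / 0.534750 ≈ 0.085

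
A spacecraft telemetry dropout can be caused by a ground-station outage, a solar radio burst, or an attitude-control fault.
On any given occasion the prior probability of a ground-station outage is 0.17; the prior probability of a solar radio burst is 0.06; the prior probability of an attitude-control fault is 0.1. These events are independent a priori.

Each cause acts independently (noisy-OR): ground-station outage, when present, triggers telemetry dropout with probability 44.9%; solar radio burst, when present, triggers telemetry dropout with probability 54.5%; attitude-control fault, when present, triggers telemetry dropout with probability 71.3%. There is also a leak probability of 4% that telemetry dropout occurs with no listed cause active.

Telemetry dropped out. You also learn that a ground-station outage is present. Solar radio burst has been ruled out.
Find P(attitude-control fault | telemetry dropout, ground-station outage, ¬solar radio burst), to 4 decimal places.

Under noisy-OR, P(telemetry dropout | causes) = 1 − (1−0.04)·∏(1−qᵢ) over the active causes.
Numerator (weight on configurations with attitude-control fault): 0.848188·0.1 = 0.084819
Denominator P(telemetry dropout | ground-station outage, ¬solar radio burst): 0.47104·0.9 + 0.848188·0.1 = 0.508755
Posterior = 0.084819 / 0.508755 ≈ 0.1667

P(attitude-control fault | telemetry dropout, ground-station outage, ¬solar radio burst) ≈ 0.1667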